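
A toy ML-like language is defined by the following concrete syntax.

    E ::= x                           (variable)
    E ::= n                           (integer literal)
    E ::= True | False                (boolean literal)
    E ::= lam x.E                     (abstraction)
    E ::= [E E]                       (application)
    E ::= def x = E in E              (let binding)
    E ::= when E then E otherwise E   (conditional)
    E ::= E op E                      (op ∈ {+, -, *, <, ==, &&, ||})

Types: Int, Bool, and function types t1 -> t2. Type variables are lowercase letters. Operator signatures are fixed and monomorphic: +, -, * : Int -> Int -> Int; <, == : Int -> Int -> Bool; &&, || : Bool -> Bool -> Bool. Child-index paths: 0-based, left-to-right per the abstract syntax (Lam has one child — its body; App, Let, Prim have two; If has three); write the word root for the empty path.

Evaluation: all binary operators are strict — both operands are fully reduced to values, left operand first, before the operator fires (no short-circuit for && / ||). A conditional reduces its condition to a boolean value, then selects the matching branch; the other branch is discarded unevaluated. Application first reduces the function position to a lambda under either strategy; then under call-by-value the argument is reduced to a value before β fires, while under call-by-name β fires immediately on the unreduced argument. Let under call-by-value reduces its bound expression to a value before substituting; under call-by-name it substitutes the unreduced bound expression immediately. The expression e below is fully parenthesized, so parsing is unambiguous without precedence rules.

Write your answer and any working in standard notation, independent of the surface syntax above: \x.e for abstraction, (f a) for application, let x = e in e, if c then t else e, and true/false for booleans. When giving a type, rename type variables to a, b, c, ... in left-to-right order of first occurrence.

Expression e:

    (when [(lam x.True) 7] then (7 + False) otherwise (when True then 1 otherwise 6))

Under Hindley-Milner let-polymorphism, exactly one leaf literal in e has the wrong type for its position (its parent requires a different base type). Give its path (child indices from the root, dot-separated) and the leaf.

Derivation:
\x._ : a -> Bool
  unify a -> Bool ~ Int -> b
  unify a ~ Int
  unify Bool ~ b
_ _ : Bool
  unify Bool ~ Bool
  unify Int ~ Int
  unify Bool ~ Int
  FAIL: mismatch Bool ~ Int

Answer: 1.1 : false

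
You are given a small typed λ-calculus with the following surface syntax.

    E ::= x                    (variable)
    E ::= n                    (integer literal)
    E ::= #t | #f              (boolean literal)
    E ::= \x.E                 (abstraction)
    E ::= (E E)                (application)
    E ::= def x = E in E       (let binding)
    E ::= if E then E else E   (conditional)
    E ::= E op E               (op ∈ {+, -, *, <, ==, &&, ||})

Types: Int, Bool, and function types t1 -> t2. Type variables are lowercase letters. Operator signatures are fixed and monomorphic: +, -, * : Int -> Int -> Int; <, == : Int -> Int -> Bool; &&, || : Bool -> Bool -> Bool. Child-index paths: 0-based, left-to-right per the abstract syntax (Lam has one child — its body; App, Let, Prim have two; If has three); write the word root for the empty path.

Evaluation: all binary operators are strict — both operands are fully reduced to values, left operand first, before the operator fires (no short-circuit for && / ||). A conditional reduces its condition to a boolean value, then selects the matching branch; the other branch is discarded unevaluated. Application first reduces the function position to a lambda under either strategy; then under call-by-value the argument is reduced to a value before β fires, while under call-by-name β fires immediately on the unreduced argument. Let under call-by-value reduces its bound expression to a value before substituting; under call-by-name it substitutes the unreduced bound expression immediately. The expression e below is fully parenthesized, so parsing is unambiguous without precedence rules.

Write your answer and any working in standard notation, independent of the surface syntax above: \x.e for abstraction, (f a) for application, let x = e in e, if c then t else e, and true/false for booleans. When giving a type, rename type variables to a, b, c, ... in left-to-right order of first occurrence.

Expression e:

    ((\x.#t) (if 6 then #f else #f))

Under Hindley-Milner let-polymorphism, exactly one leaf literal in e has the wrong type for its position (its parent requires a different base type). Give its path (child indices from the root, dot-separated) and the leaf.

Working:
\x._ : a -> Bool
  unify Int ~ Bool
  FAIL: mismatch Int ~ Bool

Answer: 1.0 : 6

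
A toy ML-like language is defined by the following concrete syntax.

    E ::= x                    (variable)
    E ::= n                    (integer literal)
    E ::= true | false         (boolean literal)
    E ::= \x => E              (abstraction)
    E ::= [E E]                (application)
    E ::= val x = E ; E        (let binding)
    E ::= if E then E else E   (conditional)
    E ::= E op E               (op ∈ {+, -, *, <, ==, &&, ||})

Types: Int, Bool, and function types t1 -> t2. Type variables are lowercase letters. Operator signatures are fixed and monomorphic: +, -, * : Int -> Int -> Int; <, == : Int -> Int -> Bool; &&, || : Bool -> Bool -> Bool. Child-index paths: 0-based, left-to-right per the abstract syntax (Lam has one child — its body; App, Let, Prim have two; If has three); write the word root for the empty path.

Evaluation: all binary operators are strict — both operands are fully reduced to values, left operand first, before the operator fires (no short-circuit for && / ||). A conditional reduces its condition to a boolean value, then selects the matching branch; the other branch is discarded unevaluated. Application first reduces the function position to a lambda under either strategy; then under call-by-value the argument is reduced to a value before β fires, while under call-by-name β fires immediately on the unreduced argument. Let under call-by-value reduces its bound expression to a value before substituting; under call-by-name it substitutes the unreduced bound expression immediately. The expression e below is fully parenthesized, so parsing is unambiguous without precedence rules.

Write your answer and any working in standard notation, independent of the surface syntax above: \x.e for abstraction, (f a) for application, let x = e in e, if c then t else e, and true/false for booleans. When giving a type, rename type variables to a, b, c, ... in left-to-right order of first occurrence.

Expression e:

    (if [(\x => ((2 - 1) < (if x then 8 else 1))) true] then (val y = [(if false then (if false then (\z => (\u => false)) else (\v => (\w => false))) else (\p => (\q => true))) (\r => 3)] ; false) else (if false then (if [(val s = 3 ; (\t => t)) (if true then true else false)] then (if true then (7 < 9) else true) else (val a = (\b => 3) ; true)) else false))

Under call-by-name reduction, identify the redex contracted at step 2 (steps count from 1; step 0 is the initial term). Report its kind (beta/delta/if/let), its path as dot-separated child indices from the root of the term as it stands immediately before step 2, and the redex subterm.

Answer: delta at 0.0 : (2 - 1)

Derivation:
step 0: (if ((\x.((2 - 1) < (if x then 8 else 1))) true) then (let y = ((if false then (if false then (\z.(\u.false)) else (\v.(\w.false))) else (\p.(\q.true))) (\r.3)) in false) else (if false then (if ((let s = 3 in (\t.t)) (if true then true else false)) then (if true then (7 < 9) else true) else (let a = (\b.3) in true)) else false))
step 1: [beta@0] (if ((2 - 1) < (if true then 8 else 1)) then (let y = ((if false then (if false then (\z.(\u.false)) else (\v.(\w.false))) else (\p.(\q.true))) (\r.3)) in false) else (if false then (if ((let s = 3 in (\t.t)) (if true then true else false)) then (if true then (7 < 9) else true) else (let a = (\b.3) in true)) else false))
step 2: [delta@0.0] (if (1 < (if true then 8 else 1)) then (let y = ((if false then (if false then (\z.(\u.false)) else (\v.(\w.false))) else (\p.(\q.true))) (\r.3)) in false) else (if false then (if ((let s = 3 in (\t.t)) (if true then true else false)) then (if true then (7 < 9) else true) else (let a = (\b.3) in true)) else false))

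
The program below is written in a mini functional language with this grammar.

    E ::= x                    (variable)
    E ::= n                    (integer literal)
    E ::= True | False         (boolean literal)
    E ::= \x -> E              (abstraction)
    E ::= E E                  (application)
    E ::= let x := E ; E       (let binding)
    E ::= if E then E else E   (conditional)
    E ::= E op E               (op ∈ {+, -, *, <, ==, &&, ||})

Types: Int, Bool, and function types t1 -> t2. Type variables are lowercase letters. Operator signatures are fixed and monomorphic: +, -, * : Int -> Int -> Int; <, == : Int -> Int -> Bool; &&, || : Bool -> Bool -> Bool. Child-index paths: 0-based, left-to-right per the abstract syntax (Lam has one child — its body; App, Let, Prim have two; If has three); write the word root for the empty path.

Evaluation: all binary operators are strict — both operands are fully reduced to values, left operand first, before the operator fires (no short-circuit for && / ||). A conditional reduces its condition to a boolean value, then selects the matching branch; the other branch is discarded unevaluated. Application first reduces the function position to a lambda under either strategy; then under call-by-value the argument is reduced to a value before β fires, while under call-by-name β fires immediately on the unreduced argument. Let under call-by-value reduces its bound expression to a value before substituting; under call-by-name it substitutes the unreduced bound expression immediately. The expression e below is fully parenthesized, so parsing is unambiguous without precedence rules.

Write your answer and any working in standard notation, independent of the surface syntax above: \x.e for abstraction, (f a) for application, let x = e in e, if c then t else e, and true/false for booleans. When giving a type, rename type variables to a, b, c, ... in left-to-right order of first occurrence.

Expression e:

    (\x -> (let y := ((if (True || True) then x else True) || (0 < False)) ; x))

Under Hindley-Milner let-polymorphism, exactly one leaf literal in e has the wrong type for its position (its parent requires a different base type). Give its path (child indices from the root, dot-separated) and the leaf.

Answer: 0.0.1.1 : false

Trace:
  unify Bool ~ Bool
  unify Bool ~ Bool
  unify Bool ~ Bool
x : a
  unify a ~ Bool
  unify Bool ~ Bool
  unify Int ~ Int
  unify Bool ~ Int
  FAIL: mismatch Bool ~ Int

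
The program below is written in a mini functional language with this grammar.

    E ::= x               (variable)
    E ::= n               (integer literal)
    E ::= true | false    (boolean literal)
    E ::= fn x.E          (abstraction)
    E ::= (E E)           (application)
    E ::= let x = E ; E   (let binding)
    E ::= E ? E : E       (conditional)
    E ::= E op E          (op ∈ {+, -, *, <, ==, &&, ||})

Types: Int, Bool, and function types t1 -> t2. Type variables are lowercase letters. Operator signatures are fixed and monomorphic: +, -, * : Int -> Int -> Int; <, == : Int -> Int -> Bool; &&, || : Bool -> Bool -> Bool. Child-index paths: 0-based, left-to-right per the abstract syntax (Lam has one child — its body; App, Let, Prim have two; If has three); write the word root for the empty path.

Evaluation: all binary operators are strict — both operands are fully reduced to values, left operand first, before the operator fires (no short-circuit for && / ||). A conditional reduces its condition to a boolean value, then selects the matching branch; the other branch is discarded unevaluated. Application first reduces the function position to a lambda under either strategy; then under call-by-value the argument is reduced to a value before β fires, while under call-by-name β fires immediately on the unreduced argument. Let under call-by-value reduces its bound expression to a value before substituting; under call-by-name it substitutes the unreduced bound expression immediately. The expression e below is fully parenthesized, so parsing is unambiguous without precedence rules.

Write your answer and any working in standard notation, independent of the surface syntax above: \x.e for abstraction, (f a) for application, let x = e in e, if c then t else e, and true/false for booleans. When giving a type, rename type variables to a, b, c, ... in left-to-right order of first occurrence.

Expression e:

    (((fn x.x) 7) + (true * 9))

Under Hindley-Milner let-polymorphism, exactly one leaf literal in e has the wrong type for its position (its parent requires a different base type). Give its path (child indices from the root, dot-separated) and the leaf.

Answer: 1.0 : true

Trace:
x : a
\x._ : a -> a
  unify a -> a ~ Int -> b
  unify a ~ Int
  unify Int ~ b
_ _ : Int
  unify Int ~ Int
  unify Bool ~ Int
  FAIL: mismatch Bool ~ Int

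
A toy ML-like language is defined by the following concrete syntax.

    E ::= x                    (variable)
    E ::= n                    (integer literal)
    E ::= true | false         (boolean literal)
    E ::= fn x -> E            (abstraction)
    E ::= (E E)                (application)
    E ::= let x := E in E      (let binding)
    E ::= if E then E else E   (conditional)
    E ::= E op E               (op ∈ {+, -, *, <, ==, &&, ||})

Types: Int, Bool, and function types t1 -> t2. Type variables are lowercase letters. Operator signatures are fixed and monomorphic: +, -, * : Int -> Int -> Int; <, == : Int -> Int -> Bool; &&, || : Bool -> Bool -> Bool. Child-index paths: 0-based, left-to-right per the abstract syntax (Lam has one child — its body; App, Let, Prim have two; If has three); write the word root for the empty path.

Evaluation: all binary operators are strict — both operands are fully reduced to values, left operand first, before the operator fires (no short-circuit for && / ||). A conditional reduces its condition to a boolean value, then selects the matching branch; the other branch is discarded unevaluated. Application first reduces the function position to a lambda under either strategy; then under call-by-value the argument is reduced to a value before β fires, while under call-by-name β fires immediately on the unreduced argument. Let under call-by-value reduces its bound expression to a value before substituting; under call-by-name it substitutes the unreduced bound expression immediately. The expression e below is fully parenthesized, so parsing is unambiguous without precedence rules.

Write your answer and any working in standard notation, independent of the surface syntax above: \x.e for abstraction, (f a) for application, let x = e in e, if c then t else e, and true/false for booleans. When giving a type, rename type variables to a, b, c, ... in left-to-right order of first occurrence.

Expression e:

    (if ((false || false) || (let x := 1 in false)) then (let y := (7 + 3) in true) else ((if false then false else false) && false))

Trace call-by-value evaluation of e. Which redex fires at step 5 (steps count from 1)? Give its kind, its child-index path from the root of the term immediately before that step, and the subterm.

Answer: if at 0 : (if false then false else false)

Working:
step 0: (if ((false || false) || (let x = 1 in false)) then (let y = (7 + 3) in true) else ((if false then false else false) && false))
step 1: [delta@0.0] (if (false || (let x = 1 in false)) then (let y = (7 + 3) in true) else ((if false then false else false) && false))
step 2: [let@0.1] (if (false || false) then (let y = (7 + 3) in true) else ((if false then false else false) && false))
step 3: [delta@0] (if false then (let y = (7 + 3) in true) else ((if false then false else false) && false))
step 4: [if@root] ((if false then false else false) && false)
step 5: [if@0] (false && false)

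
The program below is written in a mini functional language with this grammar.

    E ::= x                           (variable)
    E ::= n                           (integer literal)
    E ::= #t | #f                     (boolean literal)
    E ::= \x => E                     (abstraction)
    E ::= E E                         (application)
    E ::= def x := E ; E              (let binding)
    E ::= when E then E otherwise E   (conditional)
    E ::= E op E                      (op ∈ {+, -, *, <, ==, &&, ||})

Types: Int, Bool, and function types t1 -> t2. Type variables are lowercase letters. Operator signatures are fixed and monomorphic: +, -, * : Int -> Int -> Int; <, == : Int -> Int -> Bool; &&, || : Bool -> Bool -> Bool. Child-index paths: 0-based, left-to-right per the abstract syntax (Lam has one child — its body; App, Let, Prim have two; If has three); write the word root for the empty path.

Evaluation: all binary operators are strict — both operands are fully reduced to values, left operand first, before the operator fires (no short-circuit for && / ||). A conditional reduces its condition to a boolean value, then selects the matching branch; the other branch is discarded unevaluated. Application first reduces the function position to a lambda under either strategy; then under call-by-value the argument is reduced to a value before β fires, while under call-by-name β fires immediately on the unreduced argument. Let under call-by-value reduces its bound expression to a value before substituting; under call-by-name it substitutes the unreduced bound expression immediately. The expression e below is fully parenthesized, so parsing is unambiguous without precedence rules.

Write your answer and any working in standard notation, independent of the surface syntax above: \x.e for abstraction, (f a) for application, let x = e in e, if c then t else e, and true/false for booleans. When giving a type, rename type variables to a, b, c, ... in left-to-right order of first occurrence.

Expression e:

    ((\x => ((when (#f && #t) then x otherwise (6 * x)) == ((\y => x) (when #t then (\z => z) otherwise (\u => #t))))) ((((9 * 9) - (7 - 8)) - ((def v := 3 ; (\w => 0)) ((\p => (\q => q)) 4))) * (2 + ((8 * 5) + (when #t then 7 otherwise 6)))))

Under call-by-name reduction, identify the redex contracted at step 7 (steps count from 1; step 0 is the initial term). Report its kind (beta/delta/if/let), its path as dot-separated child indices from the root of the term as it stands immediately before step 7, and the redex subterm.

Answer: let at 0.1.0.1.0 : (let v = 3 in (\w.0))

Working:
step 0: ((\x.((if (false && true) then x else (6 * x)) == ((\y.x) (if true then (\z.z) else (\u.true))))) ((((9 * 9) - (7 - 8)) - ((let v = 3 in (\w.0)) ((\p.(\q.q)) 4))) * (2 + ((8 * 5) + (if true then 7 else 6)))))
step 1: [beta@root] ((if (false && true) then ((((9 * 9) - (7 - 8)) - ((let v = 3 in (\w.0)) ((\p.(\q.q)) 4))) * (2 + ((8 * 5) + (if true then 7 else 6)))) else (6 * ((((9 * 9) - (7 - 8)) - ((let v = 3 in (\w.0)) ((\p.(\q.q)) 4))) * (2 + ((8 * 5) + (if true then 7 else 6)))))) == ((\y.((((9 * 9) - (7 - 8)) - ((let v = 3 in (\w.0)) ((\p.(\q.q)) 4))) * (2 + ((8 * 5) + (if true then 7 else 6))))) (if true then (\z.z) else (\u.true))))
step 2: [delta@0.0] ((if false then ((((9 * 9) - (7 - 8)) - ((let v = 3 in (\w.0)) ((\p.(\q.q)) 4))) * (2 + ((8 * 5) + (if true then 7 else 6)))) else (6 * ((((9 * 9) - (7 - 8)) - ((let v = 3 in (\w.0)) ((\p.(\q.q)) 4))) * (2 + ((8 * 5) + (if true then 7 else 6)))))) == ((\y.((((9 * 9) - (7 - 8)) - ((let v = 3 in (\w.0)) ((\p.(\q.q)) 4))) * (2 + ((8 * 5) + (if true then 7 else 6))))) (if true then (\z.z) else (\u.true))))
step 3: [if@0] ((6 * ((((9 * 9) - (7 - 8)) - ((let v = 3 in (\w.0)) ((\p.(\q.q)) 4))) * (2 + ((8 * 5) + (if true then 7 else 6))))) == ((\y.((((9 * 9) - (7 - 8)) - ((let v = 3 in (\w.0)) ((\p.(\q.q)) 4))) * (2 + ((8 * 5) + (if true then 7 else 6))))) (if true then (\z.z) else (\u.true))))
step 4: [delta@0.1.0.0.0] ((6 * (((81 - (7 - 8)) - ((let v = 3 in (\w.0)) ((\p.(\q.q)) 4))) * (2 + ((8 * 5) + (if true then 7 else 6))))) == ((\y.((((9 * 9) - (7 - 8)) - ((let v = 3 in (\w.0)) ((\p.(\q.q)) 4))) * (2 + ((8 * 5) + (if true then 7 else 6))))) (if true then (\z.z) else (\u.true))))
step 5: [delta@0.1.0.0.1] ((6 * (((81 - -1) - ((let v = 3 in (\w.0)) ((\p.(\q.q)) 4))) * (2 + ((8 * 5) + (if true then 7 else 6))))) == ((\y.((((9 * 9) - (7 - 8)) - ((let v = 3 in (\w.0)) ((\p.(\q.q)) 4))) * (2 + ((8 * 5) + (if true then 7 else 6))))) (if true then (\z.z) else (\u.true))))
step 6: [delta@0.1.0.0] ((6 * ((82 - ((let v = 3 in (\w.0)) ((\p.(\q.q)) 4))) * (2 + ((8 * 5) + (if true then 7 else 6))))) == ((\y.((((9 * 9) - (7 - 8)) - ((let v = 3 in (\w.0)) ((\p.(\q.q)) 4))) * (2 + ((8 * 5) + (if true then 7 else 6))))) (if true then (\z.z) else (\u.true))))
step 7: [let@0.1.0.1.0] ((6 * ((82 - ((\w.0) ((\p.(\q.q)) 4))) * (2 + ((8 * 5) + (if true then 7 else 6))))) == ((\y.((((9 * 9) - (7 - 8)) - ((let v = 3 in (\w.0)) ((\p.(\q.q)) 4))) * (2 + ((8 * 5) + (if true then 7 else 6))))) (if true then (\z.z) else (\u.true))))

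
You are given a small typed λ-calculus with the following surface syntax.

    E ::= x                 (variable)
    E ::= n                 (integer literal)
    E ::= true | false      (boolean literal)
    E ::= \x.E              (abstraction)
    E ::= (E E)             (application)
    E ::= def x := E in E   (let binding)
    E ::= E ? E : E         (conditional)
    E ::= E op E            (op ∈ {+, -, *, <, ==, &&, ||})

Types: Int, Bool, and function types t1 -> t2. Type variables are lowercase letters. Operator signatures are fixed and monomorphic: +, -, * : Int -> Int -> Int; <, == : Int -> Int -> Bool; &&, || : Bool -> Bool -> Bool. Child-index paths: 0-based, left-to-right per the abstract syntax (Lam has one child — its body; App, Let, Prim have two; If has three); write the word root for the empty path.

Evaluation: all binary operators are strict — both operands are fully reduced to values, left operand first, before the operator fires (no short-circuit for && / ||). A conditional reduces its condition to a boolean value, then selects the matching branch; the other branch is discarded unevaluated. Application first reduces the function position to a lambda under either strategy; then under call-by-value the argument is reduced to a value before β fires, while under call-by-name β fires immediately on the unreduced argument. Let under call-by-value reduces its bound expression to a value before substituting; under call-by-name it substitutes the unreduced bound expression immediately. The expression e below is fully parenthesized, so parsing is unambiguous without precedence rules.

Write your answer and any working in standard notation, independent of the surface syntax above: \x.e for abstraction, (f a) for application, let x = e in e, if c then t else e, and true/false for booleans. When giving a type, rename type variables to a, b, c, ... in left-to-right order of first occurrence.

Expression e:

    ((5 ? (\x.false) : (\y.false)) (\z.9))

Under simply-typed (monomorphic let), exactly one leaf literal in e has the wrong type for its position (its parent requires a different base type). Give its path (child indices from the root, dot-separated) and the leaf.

Answer: 0.0 : 5

Working:
  unify Int ~ Bool
  FAIL: mismatch Int ~ Bool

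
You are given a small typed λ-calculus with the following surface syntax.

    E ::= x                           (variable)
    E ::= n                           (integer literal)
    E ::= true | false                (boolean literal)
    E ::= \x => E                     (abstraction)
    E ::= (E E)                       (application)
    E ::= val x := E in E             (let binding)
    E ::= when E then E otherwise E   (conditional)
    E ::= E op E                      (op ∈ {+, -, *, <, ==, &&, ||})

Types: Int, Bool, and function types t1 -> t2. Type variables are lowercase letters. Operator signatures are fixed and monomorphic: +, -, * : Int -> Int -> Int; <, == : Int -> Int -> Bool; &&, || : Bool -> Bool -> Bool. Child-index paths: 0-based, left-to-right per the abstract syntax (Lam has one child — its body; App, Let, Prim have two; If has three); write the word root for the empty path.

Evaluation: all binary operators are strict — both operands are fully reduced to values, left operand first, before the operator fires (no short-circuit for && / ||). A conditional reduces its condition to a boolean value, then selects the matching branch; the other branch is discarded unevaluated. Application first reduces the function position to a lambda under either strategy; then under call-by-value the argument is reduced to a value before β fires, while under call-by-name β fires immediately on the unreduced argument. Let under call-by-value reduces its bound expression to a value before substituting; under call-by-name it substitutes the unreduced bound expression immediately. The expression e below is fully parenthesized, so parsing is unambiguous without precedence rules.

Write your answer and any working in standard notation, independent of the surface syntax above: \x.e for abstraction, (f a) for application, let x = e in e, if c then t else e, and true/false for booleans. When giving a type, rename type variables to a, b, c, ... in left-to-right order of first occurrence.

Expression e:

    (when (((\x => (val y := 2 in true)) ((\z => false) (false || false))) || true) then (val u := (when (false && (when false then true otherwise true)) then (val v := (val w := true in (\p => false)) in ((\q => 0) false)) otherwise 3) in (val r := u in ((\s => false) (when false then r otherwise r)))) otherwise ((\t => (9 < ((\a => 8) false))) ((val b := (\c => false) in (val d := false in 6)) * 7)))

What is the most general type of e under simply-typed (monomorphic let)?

Trace:
let y : Int
\x._ : a -> Bool
\z._ : b -> Bool
  unify Bool ~ Bool
  unify Bool ~ Bool
  unify b -> Bool ~ Bool -> c
  unify b ~ Bool
  unify Bool ~ c
_ _ : Bool
  unify a -> Bool ~ Bool -> d
  unify a ~ Bool
  unify Bool ~ d
_ _ : Bool
  unify Bool ~ Bool
  unify Bool ~ Bool
  unify Bool ~ Bool
  unify Bool ~ Bool
  unify Bool ~ Bool
  unify Bool ~ Bool
  unify Bool ~ Bool
  unify Bool ~ Bool
let w : Bool
\p._ : e -> Bool
let v : e -> Bool
\q._ : f -> Int
  unify f -> Int ~ Bool -> g
  unify f ~ Bool
  unify Int ~ g
_ _ : Int
  unify Int ~ Int
let u : Int
u : Int
let r : Int
\s._ : h -> Bool
  unify Bool ~ Bool
r : Int
r : Int
  unify Int ~ Int
  unify h -> Bool ~ Int -> i
  unify h ~ Int
  unify Bool ~ i
_ _ : Bool
  unify Int ~ Int
\a._ : k -> Int
  unify k -> Int ~ Bool -> l
  unify k ~ Bool
  unify Int ~ l
_ _ : Int
  unify Int ~ Int
\t._ : j -> Bool
\c._ : m -> Bool
let b : m -> Bool
let d : Bool
  unify Int ~ Int
  unify Int ~ Int
  unify j -> Bool ~ Int -> n
  unify j ~ Int
  unify Bool ~ n
_ _ : Bool
  unify Bool ~ Bool

Answer: Bool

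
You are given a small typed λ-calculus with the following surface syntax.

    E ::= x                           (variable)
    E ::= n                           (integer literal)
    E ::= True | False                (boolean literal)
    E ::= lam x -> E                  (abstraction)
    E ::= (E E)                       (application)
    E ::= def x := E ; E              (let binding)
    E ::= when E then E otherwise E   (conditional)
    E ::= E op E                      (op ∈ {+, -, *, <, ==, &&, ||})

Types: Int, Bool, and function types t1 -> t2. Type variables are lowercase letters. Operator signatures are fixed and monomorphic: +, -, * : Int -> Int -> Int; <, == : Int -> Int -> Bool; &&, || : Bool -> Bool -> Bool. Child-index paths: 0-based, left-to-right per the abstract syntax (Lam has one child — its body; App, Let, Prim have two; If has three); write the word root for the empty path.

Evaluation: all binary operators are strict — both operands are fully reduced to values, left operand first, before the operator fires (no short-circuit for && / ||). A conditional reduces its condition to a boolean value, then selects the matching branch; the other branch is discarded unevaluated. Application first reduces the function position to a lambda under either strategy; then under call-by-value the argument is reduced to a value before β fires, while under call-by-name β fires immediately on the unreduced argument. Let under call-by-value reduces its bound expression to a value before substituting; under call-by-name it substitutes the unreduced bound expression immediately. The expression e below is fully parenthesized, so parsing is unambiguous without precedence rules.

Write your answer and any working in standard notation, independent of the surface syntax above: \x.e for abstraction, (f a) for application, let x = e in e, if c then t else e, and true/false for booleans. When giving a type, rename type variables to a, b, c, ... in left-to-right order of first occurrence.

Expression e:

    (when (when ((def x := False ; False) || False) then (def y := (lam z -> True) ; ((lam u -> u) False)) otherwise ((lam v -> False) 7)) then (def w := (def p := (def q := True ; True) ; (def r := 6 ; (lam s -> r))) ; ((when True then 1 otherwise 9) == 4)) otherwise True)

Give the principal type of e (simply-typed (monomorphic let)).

Working:
let x : Bool
  unify Bool ~ Bool
  unify Bool ~ Bool
  unify Bool ~ Bool
\z._ : a -> Bool
let y : a -> Bool
u : b
\u._ : b -> b
  unify b -> b ~ Bool -> c
  unify b ~ Bool
  unify Bool ~ c
_ _ : Bool
\v._ : d -> Bool
  unify d -> Bool ~ Int -> e
  unify d ~ Int
  unify Bool ~ e
_ _ : Bool
  unify Bool ~ Bool
  unify Bool ~ Bool
let q : Bool
let p : Bool
let r : Int
r : Int
\s._ : f -> Int
let w : f -> Int
  unify Bool ~ Bool
  unify Int ~ Int
  unify Int ~ Int
  unify Int ~ Int
  unify Bool ~ Bool

Answer: Bool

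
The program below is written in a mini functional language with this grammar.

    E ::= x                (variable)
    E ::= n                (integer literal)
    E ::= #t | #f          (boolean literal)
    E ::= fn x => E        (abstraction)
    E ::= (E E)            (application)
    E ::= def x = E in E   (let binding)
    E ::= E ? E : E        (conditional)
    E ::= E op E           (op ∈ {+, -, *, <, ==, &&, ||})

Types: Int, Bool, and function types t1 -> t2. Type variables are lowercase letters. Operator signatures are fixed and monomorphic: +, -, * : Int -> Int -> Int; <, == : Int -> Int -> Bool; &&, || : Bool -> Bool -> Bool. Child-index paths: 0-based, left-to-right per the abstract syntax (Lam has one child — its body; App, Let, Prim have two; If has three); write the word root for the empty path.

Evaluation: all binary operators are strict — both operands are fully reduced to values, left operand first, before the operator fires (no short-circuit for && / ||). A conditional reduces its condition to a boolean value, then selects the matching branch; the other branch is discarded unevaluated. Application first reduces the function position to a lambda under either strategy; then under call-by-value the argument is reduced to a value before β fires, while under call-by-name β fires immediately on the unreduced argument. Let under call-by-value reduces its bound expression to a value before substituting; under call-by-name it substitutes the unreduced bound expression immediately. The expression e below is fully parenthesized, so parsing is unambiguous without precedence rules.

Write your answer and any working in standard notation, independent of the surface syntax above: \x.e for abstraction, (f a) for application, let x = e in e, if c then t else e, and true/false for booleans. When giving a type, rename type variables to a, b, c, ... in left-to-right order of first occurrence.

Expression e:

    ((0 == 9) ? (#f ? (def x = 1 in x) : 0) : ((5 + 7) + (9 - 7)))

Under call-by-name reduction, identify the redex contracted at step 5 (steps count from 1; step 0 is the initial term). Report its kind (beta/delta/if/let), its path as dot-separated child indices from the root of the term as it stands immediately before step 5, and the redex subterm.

Answer: delta at root : (12 + 2)

Trace:
step 0: (if (0 == 9) then (if false then (let x = 1 in x) else 0) else ((5 + 7) + (9 - 7)))
step 1: [delta@0] (if false then (if false then (let x = 1 in x) else 0) else ((5 + 7) + (9 - 7)))
step 2: [if@root] ((5 + 7) + (9 - 7))
step 3: [delta@0] (12 + (9 - 7))
step 4: [delta@1] (12 + 2)
step 5: [delta@root] 14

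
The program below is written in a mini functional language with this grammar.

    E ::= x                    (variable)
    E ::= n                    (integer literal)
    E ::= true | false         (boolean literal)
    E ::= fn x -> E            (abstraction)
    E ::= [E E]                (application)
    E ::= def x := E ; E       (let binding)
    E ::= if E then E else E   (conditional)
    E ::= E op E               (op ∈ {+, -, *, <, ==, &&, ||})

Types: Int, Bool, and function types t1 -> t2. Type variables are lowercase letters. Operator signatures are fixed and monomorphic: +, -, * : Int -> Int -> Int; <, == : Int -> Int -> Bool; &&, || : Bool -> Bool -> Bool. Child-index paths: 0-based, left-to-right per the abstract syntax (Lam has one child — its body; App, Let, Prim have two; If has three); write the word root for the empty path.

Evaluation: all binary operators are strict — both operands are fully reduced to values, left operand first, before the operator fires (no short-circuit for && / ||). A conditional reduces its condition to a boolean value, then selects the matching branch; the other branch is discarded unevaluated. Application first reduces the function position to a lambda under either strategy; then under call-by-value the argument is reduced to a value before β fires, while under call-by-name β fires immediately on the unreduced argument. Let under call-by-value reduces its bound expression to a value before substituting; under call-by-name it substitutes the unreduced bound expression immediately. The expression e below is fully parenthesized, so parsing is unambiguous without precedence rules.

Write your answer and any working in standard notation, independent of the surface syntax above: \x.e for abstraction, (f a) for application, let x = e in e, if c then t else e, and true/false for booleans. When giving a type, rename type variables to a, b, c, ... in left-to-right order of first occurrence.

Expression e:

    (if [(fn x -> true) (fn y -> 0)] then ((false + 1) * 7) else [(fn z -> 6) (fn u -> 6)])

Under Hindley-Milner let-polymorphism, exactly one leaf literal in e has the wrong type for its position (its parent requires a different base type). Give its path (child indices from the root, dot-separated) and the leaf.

Derivation:
\x._ : a -> Bool
\y._ : b -> Int
  unify a -> Bool ~ (b -> Int) -> c
  unify a ~ b -> Int
  unify Bool ~ c
_ _ : Bool
  unify Bool ~ Bool
  unify Bool ~ Int
  FAIL: mismatch Bool ~ Int

Answer: 1.0.0 : false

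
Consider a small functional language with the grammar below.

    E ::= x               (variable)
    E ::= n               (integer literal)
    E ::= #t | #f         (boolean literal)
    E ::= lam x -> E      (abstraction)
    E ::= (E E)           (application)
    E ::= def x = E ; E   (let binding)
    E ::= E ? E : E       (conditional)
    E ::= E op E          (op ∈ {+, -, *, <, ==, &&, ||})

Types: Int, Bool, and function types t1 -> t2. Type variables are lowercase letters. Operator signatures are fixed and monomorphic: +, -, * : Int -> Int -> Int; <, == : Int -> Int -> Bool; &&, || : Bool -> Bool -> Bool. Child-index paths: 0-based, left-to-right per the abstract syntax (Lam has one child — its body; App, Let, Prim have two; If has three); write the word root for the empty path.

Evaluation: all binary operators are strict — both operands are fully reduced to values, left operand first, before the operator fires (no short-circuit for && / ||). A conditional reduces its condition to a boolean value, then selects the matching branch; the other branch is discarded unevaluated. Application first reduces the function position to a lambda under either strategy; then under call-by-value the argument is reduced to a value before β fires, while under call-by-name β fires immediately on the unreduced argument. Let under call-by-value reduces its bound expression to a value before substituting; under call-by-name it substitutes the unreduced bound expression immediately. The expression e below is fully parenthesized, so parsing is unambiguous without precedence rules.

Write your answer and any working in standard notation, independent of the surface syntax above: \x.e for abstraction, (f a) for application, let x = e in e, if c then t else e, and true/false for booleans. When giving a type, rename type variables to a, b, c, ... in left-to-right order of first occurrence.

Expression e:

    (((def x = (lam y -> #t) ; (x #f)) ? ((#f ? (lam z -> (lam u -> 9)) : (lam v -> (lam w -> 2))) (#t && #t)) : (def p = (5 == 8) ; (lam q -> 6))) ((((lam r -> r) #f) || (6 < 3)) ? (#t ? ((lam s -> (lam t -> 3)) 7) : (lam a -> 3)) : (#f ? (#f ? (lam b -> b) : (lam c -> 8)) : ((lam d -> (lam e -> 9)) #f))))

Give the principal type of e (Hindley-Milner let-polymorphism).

Answer: Int

Derivation:
\y._ : a -> Bool
let x : forall. a -> Bool
x : b -> Bool
  unify b -> Bool ~ Bool -> c
  unify b ~ Bool
  unify Bool ~ c
_ _ : Bool
  unify Bool ~ Bool
  unify Bool ~ Bool
\u._ : e -> Int
\z._ : d -> e -> Int
\w._ : g -> Int
\v._ : f -> g -> Int
  unify d -> e -> Int ~ f -> g -> Int
  unify d ~ f
  unify e -> Int ~ g -> Int
  unify e ~ g
  unify Int ~ Int
  unify Bool ~ Bool
  unify Bool ~ Bool
  unify f -> g -> Int ~ Bool -> h
  unify f ~ Bool
  unify g -> Int ~ h
_ _ : g -> Int
  unify Int ~ Int
  unify Int ~ Int
let p : Bool
\q._ : i -> Int
  unify g -> Int ~ i -> Int
  unify g ~ i
  unify Int ~ Int
r : j
\r._ : j -> j
  unify j -> j ~ Bool -> k
  unify j ~ Bool
  unify Bool ~ k
_ _ : Bool
  unify Bool ~ Bool
  unify Int ~ Int
  unify Int ~ Int
  unify Bool ~ Bool
  unify Bool ~ Bool
  unify Bool ~ Bool
\t._ : m -> Int
\s._ : l -> m -> Int
  unify l -> m -> Int ~ Int -> n
  unify l ~ Int
  unify m -> Int ~ n
_ _ : m -> Int
\a._ : o -> Int
  unify m -> Int ~ o -> Int
  unify m ~ o
  unify Int ~ Int
  unify Bool ~ Bool
  unify Bool ~ Bool
b : p
\b._ : p -> p
\c._ : q -> Int
  unify p -> p ~ q -> Int
  unify p ~ q
  unify q ~ Int
\e._ : s -> Int
\d._ : r -> s -> Int
  unify r -> s -> Int ~ Bool -> t
  unify r ~ Bool
  unify s -> Int ~ t
_ _ : s -> Int
  unify Int -> Int ~ s -> Int
  unify Int ~ s
  unify Int ~ Int
  unify o -> Int ~ Int -> Int
  unify o ~ Int
  unify Int ~ Int
  unify i -> Int ~ (Int -> Int) -> u
  unify i ~ Int -> Int
  unify Int ~ u
_ _ : Int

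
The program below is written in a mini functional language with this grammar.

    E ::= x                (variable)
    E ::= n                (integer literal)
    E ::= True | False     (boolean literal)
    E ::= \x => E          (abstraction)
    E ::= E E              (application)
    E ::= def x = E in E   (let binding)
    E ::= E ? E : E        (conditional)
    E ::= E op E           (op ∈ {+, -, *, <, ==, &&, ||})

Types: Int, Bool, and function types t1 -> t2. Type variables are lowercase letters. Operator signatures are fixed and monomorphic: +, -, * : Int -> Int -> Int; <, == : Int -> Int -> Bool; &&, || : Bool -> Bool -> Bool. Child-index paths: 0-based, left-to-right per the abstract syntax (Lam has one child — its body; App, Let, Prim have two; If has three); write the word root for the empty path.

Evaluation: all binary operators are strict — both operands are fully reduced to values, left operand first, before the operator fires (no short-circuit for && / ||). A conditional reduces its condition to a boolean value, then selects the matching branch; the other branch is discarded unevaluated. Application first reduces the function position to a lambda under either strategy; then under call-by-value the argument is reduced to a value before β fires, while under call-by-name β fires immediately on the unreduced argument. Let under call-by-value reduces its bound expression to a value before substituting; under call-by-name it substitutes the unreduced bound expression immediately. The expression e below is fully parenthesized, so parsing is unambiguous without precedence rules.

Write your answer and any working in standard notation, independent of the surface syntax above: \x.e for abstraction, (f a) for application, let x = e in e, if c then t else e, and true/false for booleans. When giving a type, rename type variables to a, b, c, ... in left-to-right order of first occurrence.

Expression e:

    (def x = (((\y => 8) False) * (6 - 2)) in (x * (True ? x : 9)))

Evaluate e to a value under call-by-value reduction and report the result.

Answer: 1024

Derivation:
step 0: (let x = (((\y.8) false) * (6 - 2)) in (x * (if true then x else 9)))
step 1: [beta@0.0] (let x = (8 * (6 - 2)) in (x * (if true then x else 9)))
step 2: [delta@0.1] (let x = (8 * 4) in (x * (if true then x else 9)))
step 3: [delta@0] (let x = 32 in (x * (if true then x else 9)))
step 4: [let@root] (32 * (if true then 32 else 9))
step 5: [if@1] (32 * 32)
step 6: [delta@root] 1024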